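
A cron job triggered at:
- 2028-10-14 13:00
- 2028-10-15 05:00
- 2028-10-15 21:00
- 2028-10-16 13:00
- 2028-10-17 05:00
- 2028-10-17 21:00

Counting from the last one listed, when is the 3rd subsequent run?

The interval is a steady 16 hours (16, 16, 16, 16, 16).
2028-10-17 21:00 + 16 h = 2028-10-18 13:00.
2028-10-18 13:00 + 16 h = 2028-10-19 05:00.
2028-10-19 05:00 + 16 h = 2028-10-19 21:00.

2028-10-19 21:00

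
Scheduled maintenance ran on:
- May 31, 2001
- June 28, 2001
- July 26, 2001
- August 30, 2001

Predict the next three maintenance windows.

These are Thursdays with 28, 28, 35-day gaps.
Each is the final Thursday of its month — May 31, 2001 is past the 28th, so '4th Thursday' doesn't fit.
September 2001 ends with Thursday September 27, 2001.
Last Thursday of October 2001: October 25, 2001.
November 2001 ends with Thursday November 29, 2001.

September 27, 2001; October 25, 2001; November 29, 2001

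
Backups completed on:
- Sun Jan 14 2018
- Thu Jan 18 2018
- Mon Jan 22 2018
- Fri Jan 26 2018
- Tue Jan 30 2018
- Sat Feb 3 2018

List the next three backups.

Gaps between consecutive events: 4, 4, 4, 4, 4 days — a constant 4-day interval.
Sat Feb 3 2018 + 4 days = Wed Feb 7 2018.
Wed Feb 7 2018 + 4 days = Sun Feb 11 2018.
Sun Feb 11 2018 + 4 days = Thu Feb 15 2018.

Wed Feb 7 2018, Sun Feb 11 2018, Thu Feb 15 2018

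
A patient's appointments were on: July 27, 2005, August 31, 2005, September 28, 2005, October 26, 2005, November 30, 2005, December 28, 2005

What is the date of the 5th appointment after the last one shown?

May 31, 2006

All Wednesdays; the gaps (35, 28, 28, 35, 28) vary with month length.
This is the last Wednesday of each month.
January 2006 ends with Wednesday January 25, 2006.
February 2006 ends with Wednesday February 22, 2006.
Last Wednesday of March 2006: March 29, 2006.
April 2006 ends with Wednesday April 26, 2006.
Last Wednesday of May 2006: May 31, 2006.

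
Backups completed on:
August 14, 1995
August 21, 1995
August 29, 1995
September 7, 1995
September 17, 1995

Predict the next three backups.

September 28, 1995; October 10, 1995; October 23, 1995

Intervals are 7, 8, 9, 10 days — an arithmetic progression with common difference 1.
Next gap: 11 days. September 17, 1995 + 11 days = September 28, 1995.
Next gap: 12 days. September 28, 1995 + 12 days = October 10, 1995.
Next gap: 13 days. October 10, 1995 + 13 days = October 23, 1995.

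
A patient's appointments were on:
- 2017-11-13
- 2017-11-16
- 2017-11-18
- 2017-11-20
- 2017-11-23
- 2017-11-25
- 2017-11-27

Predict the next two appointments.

The gap pattern 3, 2, 2, 3, 2, 2 repeats every 3 events.
These are the Mondays, Thursdays and Saturdays of each week.
The following Thursday is 2017-11-30.
The following Saturday is 2017-12-02.

2017-11-30, 2017-12-02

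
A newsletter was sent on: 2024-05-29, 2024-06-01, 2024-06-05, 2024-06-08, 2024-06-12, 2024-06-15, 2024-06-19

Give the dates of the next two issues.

The gap pattern 3, 4, 3, 4, 3, 4 repeats every 2 events.
These are the Wednesdays and Saturdays of each week.
The following Saturday is 2024-06-22.
The following Wednesday is 2024-06-26.

2024-06-22, 2024-06-26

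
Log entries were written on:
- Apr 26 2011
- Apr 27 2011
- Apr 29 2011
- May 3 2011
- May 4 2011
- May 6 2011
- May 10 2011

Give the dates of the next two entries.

Every event lands on a Tuesday or Wednesday or Friday (gaps cycle 1, 2, 4, 1, 2, 4).
So the schedule is: every Tuesday, Wednesday and Friday.
The following Wednesday is May 11 2011.
The following Friday is May 13 2011.

May 11 2011, May 13 2011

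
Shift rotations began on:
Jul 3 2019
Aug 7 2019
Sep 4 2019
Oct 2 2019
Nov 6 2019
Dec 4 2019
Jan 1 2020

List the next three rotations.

Feb 5 2020, Mar 4 2020, Apr 1 2020

These are Wednesdays at 28- or 35-day spacing (35, 28, 28, 35, 28, 28).
The pattern: 1st Wednesday of the month.
1st Wednesday of February 2020: Feb 5 2020.
March 2020 — 1st Wednesday is Mar 4 2020.
1st Wednesday of April 2020: Apr 1 2020.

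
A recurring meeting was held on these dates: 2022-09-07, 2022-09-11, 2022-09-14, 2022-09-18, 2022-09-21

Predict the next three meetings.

2022-09-25, 2022-09-28, 2022-10-02

Gaps: 4, 3, 4, 3 days — not constant, but cyclic with period 2.
The events fall on every Wednesday and Sunday.
The following Sunday is 2022-09-25.
The following Wednesday is 2022-09-28.
Next Sunday: 2022-10-02.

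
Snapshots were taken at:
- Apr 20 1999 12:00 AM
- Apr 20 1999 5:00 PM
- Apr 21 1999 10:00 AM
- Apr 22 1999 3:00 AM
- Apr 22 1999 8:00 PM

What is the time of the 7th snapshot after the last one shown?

Apr 27 1999 7:00 PM

Gaps: 17, 17, 17, 17 hours — each event is 17 hours after the previous one.
Apr 22 1999 8:00 PM + 17 h = Apr 23 1999 1:00 PM.
Apr 23 1999 1:00 PM + 17 h = Apr 24 1999 6:00 AM.
Apr 24 1999 6:00 AM + 17 h = Apr 24 1999 11:00 PM.
Apr 24 1999 11:00 PM + 17 h = Apr 25 1999 4:00 PM.
Apr 25 1999 4:00 PM + 17 h = Apr 26 1999 9:00 AM.
Apr 26 1999 9:00 AM + 17 h = Apr 27 1999 2:00 AM.
Apr 27 1999 2:00 AM + 17 h = Apr 27 1999 7:00 PM.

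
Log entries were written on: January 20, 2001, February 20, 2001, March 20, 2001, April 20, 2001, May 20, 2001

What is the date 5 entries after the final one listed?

Each date is the 20th; the gaps (31, 28, 31, 30) track the month lengths.
The rule is the 20th of each month.
June 2001: June 20, 2001.
July 2001: July 20, 2001.
Next: August 2001 → August 20, 2001.
September 2001: September 20, 2001.
Next: October 2001 → October 20, 2001.

October 20, 2001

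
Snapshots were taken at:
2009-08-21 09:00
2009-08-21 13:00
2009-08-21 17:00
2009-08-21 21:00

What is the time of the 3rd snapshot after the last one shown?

2009-08-22 09:00

The interval is a steady 4 hours (4, 4, 4).
2009-08-21 21:00 + 4 h = 2009-08-22 01:00.
2009-08-22 01:00 + 4 h = 2009-08-22 05:00.
2009-08-22 05:00 + 4 h = 2009-08-22 09:00.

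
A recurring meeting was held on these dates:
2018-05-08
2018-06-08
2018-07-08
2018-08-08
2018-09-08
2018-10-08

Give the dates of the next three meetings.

2018-11-08, 2018-12-08, 2019-01-08

Gaps: 31, 30, 31, 31, 30 days — not constant. Every event is on the 8th of the month.
Pattern: the 8th of each month.
November 2018: 2018-11-08.
December 2018: 2018-12-08.
January 2019: 2019-01-08.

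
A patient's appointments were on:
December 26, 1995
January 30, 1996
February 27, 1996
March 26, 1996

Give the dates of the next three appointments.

April 30, 1996; May 28, 1996; June 25, 1996

Every date is a Tuesday; gaps 35, 28, 28 days.
Each is the last Tuesday of its month (at least one falls on the 29th or later, ruling out '4th Tuesday').
April 1996 ends with Tuesday April 30, 1996.
May 1996 ends with Tuesday May 28, 1996.
Last Tuesday of June 1996: June 25, 1996.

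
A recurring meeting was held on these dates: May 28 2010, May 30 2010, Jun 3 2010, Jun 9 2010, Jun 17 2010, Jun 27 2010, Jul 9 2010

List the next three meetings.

Jul 23 2010, Aug 8 2010, Aug 26 2010

Intervals are 2, 4, 6, 8, 10, 12 days — an arithmetic progression with common difference 2.
Next gap: 14 days. Jul 9 2010 + 14 days = Jul 23 2010.
Next gap: 16 days. Jul 23 2010 + 16 days = Aug 8 2010.
Next gap: 18 days. Aug 8 2010 + 18 days = Aug 26 2010.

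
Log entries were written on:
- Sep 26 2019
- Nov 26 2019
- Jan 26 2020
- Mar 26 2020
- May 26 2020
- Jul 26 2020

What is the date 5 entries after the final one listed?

May 26 2021

Gaps: 61, 61, 60, 61, 61 days — not constant. Every event is on the 26th of the month.
Pattern: the 26th of every 2 months.
Next: September 2020 → Sep 26 2020.
November 2020: Nov 26 2020.
Next: January 2021 → Jan 26 2021.
March 2021: Mar 26 2021.
May 2021: May 26 2021.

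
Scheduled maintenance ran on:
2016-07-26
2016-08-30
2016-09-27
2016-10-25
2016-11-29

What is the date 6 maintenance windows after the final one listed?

2017-05-30

Every date is a Tuesday; gaps 35, 28, 28, 35 days.
Each is the last Tuesday of its month (at least one falls on the 29th or later, ruling out '4th Tuesday').
December 2016 ends with Tuesday 2016-12-27.
Last Tuesday of January 2017: 2017-01-31.
Last Tuesday of February 2017: 2017-02-28.
March 2017 ends with Tuesday 2017-03-28.
April 2017 ends with Tuesday 2017-04-25.
May 2017 ends with Tuesday 2017-05-30.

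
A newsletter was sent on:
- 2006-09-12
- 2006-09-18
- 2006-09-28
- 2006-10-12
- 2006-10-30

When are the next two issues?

Intervals are 6, 10, 14, 18 days — an arithmetic progression with common difference 4.
Next gap: 22 days. 2006-10-30 + 22 days = 2006-11-21.
Next gap: 26 days. 2006-11-21 + 26 days = 2006-12-17.

2006-11-21, 2006-12-17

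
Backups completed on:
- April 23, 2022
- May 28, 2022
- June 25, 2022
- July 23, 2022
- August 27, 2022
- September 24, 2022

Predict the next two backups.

All dates are Saturdays, 35, 28, 28, 35, 28 days apart.
Specifically, the 4th Saturday of each month.
October 2022 — 4th Saturday is October 22, 2022.
November 2022 — 4th Saturday is November 26, 2022.

October 22, 2022; November 26, 2022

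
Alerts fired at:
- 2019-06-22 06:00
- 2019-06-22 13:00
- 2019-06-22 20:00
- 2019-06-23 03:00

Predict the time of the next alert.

2019-06-23 10:00

Spacing: 7, 7, 7 h — constant 7 h.
2019-06-23 03:00 + 7 h = 2019-06-23 10:00.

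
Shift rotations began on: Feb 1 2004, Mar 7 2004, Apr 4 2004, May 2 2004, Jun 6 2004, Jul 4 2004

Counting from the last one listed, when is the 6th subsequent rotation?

Jan 2 2005

Gaps: 35, 28, 28, 35, 28 days — a mix of 28 and 35. Every date is a Sunday.
Each is the 1st Sunday of its month.
August 2004 — 1st Sunday is Aug 1 2004.
1st Sunday of September 2004: Sep 5 2004.
1st Sunday of October 2004: Oct 3 2004.
1st Sunday of November 2004: Nov 7 2004.
December 2004 — 1st Sunday is Dec 5 2004.
January 2005 — 1st Sunday is Jan 2 2005.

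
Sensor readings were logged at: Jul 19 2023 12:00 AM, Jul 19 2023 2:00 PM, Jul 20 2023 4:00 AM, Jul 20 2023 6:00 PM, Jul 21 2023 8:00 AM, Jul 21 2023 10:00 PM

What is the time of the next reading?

Jul 22 2023 12:00 PM

The interval is a steady 14 hours (14, 14, 14, 14, 14).
Jul 21 2023 10:00 PM + 14 h = Jul 22 2023 12:00 PM.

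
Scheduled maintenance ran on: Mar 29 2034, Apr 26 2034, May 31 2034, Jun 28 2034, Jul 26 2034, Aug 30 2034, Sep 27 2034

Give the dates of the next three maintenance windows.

These are Wednesdays with 28, 35, 28, 28, 35, 28-day gaps.
Each is the final Wednesday of its month — Mar 29 2034 is past the 28th, so '4th Wednesday' doesn't fit.
October 2034 ends with Wednesday Oct 25 2034.
November 2034 ends with Wednesday Nov 29 2034.
Last Wednesday of December 2034: Dec 27 2034.

Oct 25 2034, Nov 29 2034, Dec 27 2034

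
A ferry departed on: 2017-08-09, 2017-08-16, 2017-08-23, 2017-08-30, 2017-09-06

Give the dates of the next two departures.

2017-09-13, 2017-09-20

Gaps between consecutive events: 7, 7, 7, 7 days — a constant 7-day interval.
2017-09-06 + 7 days = 2017-09-13.
2017-09-13 + 7 days = 2017-09-20.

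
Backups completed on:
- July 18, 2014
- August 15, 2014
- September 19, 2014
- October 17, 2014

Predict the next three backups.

November 21, 2014; December 19, 2014; January 16, 2015

These are Fridays at 28- or 35-day spacing (28, 35, 28).
The pattern: 3rd Friday of the month.
November 2014 — 3rd Friday is November 21, 2014.
3rd Friday of December 2014: December 19, 2014.
3rd Friday of January 2015: January 16, 2015.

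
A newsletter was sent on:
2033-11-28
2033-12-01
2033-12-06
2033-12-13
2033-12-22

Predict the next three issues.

2034-01-02, 2034-01-15, 2034-01-30

Gaps: 3, 5, 7, 9 days — each gap is 2 larger than the previous one.
Next gap: 11 days. 2033-12-22 + 11 days = 2034-01-02.
Next gap: 13 days. 2034-01-02 + 13 days = 2034-01-15.
Next gap: 15 days. 2034-01-15 + 15 days = 2034-01-30.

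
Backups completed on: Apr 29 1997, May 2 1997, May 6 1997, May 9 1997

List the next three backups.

The gap pattern 3, 4, 3 repeats every 2 events.
These are the Tuesdays and Fridays of each week.
The following Tuesday is May 13 1997.
Next Friday: May 16 1997.
Next Tuesday: May 20 1997.

May 13 1997, May 16 1997, May 20 1997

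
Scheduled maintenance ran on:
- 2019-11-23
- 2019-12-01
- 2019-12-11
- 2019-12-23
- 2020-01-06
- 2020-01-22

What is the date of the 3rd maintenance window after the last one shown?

Gaps: 8, 10, 12, 14, 16 days — each gap is 2 larger than the previous one.
Next gap: 18 days. 2020-01-22 + 18 days = 2020-02-09.
Next gap: 20 days. 2020-02-09 + 20 days = 2020-02-29.
Next gap: 22 days. 2020-02-29 + 22 days = 2020-03-22.

2020-03-22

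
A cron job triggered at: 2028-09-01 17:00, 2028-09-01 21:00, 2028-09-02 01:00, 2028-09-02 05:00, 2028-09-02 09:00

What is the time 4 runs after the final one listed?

2028-09-03 01:00

The interval is a steady 4 hours (4, 4, 4, 4).
2028-09-02 09:00 + 4 h = 2028-09-02 13:00.
2028-09-02 13:00 + 4 h = 2028-09-02 17:00.
2028-09-02 17:00 + 4 h = 2028-09-02 21:00.
2028-09-02 21:00 + 4 h = 2028-09-03 01:00.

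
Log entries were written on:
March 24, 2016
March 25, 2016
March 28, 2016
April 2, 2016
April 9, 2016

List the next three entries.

April 18, 2016; April 29, 2016; May 12, 2016

The spacing grows by 2 each time: 1, 3, 5, 7 days.
Next gap: 9 days. April 9, 2016 + 9 days = April 18, 2016.
Next gap: 11 days. April 18, 2016 + 11 days = April 29, 2016.
Next gap: 13 days. April 29, 2016 + 13 days = May 12, 2016.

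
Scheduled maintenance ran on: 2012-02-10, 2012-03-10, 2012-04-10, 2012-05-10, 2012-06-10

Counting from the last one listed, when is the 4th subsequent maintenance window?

Gaps: 29, 31, 30, 31 days — not constant. Every event is on the 10th of the month.
Pattern: the 10th of each month.
July 2012: 2012-07-10.
August 2012: 2012-08-10.
Next: September 2012 → 2012-09-10.
Next: October 2012 → 2012-10-10.

2012-10-10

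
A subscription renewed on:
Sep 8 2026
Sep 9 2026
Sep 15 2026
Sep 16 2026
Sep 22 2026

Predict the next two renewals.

Gaps: 1, 6, 1, 6 days — not constant, but cyclic with period 2.
The events fall on every Tuesday and Wednesday.
The following Wednesday is Sep 23 2026.
The following Tuesday is Sep 29 2026.

Sep 23 2026, Sep 29 2026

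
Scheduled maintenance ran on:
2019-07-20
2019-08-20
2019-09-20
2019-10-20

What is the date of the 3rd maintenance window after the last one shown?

2020-01-20

Each date is the 20th; the gaps (31, 31, 30) track the month lengths.
The rule is the 20th of each month.
November 2019: 2019-11-20.
Next: December 2019 → 2019-12-20.
Next: January 2020 → 2020-01-20.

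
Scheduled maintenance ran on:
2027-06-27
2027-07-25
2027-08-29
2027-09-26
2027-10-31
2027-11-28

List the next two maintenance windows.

These are Sundays with 28, 35, 28, 35, 28-day gaps.
Each is the final Sunday of its month — 2027-08-29 is past the 28th, so '4th Sunday' doesn't fit.
December 2027 ends with Sunday 2027-12-26.
January 2028 ends with Sunday 2028-01-30.

2027-12-26, 2028-01-30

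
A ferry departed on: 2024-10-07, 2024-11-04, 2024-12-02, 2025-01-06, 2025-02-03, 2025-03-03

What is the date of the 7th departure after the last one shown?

These are Mondays at 28- or 35-day spacing (28, 28, 35, 28, 28).
The pattern: 1st Monday of the month.
1st Monday of April 2025: 2025-04-07.
May 2025 — 1st Monday is 2025-05-05.
1st Monday of June 2025: 2025-06-02.
1st Monday of July 2025: 2025-07-07.
August 2025 — 1st Monday is 2025-08-04.
September 2025 — 1st Monday is 2025-09-01.
1st Monday of October 2025: 2025-10-06.

2025-10-06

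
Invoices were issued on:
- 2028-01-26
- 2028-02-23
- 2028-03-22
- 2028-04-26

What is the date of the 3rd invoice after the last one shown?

2028-07-26

Gaps: 28, 28, 35 days — a mix of 28 and 35. Every date is a Wednesday.
Each is the 4th Wednesday of its month.
4th Wednesday of May 2028: 2028-05-24.
4th Wednesday of June 2028: 2028-06-28.
July 2028 — 4th Wednesday is 2028-07-26.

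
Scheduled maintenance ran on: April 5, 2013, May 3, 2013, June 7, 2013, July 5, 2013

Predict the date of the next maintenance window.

August 2, 2013

Gaps: 28, 35, 28 days — a mix of 28 and 35. Every date is a Friday.
Each is the 1st Friday of its month.
August 2013 — 1st Friday is August 2, 2013.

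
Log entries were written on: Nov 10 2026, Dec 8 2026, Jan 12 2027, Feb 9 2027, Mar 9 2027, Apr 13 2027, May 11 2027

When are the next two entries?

Jun 8 2027, Jul 13 2027

These are Tuesdays at 28- or 35-day spacing (28, 35, 28, 28, 35, 28).
The pattern: 2nd Tuesday of the month.
June 2027 — 2nd Tuesday is Jun 8 2027.
July 2027 — 2nd Tuesday is Jul 13 2027.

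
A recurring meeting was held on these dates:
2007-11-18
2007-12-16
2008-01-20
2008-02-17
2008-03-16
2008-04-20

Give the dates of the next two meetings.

All dates are Sundays, 28, 35, 28, 28, 35 days apart.
Specifically, the 3rd Sunday of each month.
May 2008 — 3rd Sunday is 2008-05-18.
June 2008 — 3rd Sunday is 2008-06-15.

2008-05-18, 2008-06-15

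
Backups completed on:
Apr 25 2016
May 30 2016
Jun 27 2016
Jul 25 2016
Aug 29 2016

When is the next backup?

Every date is a Monday; gaps 35, 28, 28, 35 days.
Each is the last Monday of its month (at least one falls on the 29th or later, ruling out '4th Monday').
Last Monday of September 2016: Sep 26 2016.

Sep 26 2016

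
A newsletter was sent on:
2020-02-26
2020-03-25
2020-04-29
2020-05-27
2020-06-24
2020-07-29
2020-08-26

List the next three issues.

2020-09-30, 2020-10-28, 2020-11-25

These are Wednesdays with 28, 35, 28, 28, 35, 28-day gaps.
Each is the final Wednesday of its month — 2020-04-29 is past the 28th, so '4th Wednesday' doesn't fit.
September 2020 ends with Wednesday 2020-09-30.
Last Wednesday of October 2020: 2020-10-28.
Last Wednesday of November 2020: 2020-11-25.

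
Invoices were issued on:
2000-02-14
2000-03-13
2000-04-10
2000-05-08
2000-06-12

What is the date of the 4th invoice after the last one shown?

These are Mondays at 28- or 35-day spacing (28, 28, 28, 35).
The pattern: 2nd Monday of the month.
2nd Monday of July 2000: 2000-07-10.
2nd Monday of August 2000: 2000-08-14.
September 2000 — 2nd Monday is 2000-09-11.
2nd Monday of October 2000: 2000-10-09.

2000-10-09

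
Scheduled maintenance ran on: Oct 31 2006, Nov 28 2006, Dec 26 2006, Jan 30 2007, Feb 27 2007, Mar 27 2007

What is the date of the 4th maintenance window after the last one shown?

These are Tuesdays with 28, 28, 35, 28, 28-day gaps.
Each is the final Tuesday of its month — Oct 31 2006 is past the 28th, so '4th Tuesday' doesn't fit.
April 2007 ends with Tuesday Apr 24 2007.
Last Tuesday of May 2007: May 29 2007.
June 2007 ends with Tuesday Jun 26 2007.
July 2007 ends with Tuesday Jul 31 2007.

Jul 31 2007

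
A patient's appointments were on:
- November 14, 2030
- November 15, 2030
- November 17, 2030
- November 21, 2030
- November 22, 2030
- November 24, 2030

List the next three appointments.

The gap pattern 1, 2, 4, 1, 2 repeats every 3 events.
These are the Thursdays, Fridays and Sundays of each week.
The following Thursday is November 28, 2030.
Next Friday: November 29, 2030.
The following Sunday is December 1, 2030.

November 28, 2030; November 29, 2030; December 1, 2030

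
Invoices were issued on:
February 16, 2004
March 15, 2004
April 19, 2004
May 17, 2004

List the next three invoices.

June 21, 2004; July 19, 2004; August 16, 2004

These are Mondays at 28- or 35-day spacing (28, 35, 28).
The pattern: 3rd Monday of the month.
June 2004 — 3rd Monday is June 21, 2004.
3rd Monday of July 2004: July 19, 2004.
3rd Monday of August 2004: August 16, 2004.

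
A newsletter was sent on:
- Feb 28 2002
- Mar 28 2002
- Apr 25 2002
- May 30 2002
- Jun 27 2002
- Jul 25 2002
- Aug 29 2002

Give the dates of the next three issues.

These are Thursdays with 28, 28, 35, 28, 28, 35-day gaps.
Each is the final Thursday of its month — May 30 2002 is past the 28th, so '4th Thursday' doesn't fit.
September 2002 ends with Thursday Sep 26 2002.
Last Thursday of October 2002: Oct 31 2002.
Last Thursday of November 2002: Nov 28 2002.

Sep 26 2002, Oct 31 2002, Nov 28 2002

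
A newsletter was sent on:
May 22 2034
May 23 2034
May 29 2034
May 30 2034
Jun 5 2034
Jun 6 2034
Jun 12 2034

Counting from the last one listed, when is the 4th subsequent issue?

Jun 26 2034

Gaps: 1, 6, 1, 6, 1, 6 days — not constant, but cyclic with period 2.
The events fall on every Monday and Tuesday.
Next Tuesday: Jun 13 2034.
Next Monday: Jun 19 2034.
The following Tuesday is Jun 20 2034.
The following Monday is Jun 26 2034.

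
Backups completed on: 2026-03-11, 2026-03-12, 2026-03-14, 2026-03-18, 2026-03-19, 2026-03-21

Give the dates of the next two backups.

Gaps: 1, 2, 4, 1, 2 days — not constant, but cyclic with period 3.
The events fall on every Wednesday, Thursday and Saturday.
The following Wednesday is 2026-03-25.
The following Thursday is 2026-03-26.

2026-03-25, 2026-03-26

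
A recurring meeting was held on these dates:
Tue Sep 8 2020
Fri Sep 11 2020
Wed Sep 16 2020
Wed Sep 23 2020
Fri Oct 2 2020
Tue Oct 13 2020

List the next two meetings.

Mon Oct 26 2020, Tue Nov 10 2020

Intervals are 3, 5, 7, 9, 11 days — an arithmetic progression with common difference 2.
Next gap: 13 days. Tue Oct 13 2020 + 13 days = Mon Oct 26 2020.
Next gap: 15 days. Mon Oct 26 2020 + 15 days = Tue Nov 10 2020.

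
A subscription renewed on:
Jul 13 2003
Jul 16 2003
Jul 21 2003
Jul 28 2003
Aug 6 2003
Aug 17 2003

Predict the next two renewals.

Aug 30 2003, Sep 14 2003

Gaps: 3, 5, 7, 9, 11 days — each gap is 2 larger than the previous one.
Next gap: 13 days. Aug 17 2003 + 13 days = Aug 30 2003.
Next gap: 15 days. Aug 30 2003 + 15 days = Sep 14 2003.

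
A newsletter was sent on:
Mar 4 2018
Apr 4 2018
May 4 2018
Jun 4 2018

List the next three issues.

Jul 4 2018, Aug 4 2018, Sep 4 2018

Each date is the 4th; the gaps (31, 30, 31) track the month lengths.
The rule is the 4th of each month.
July 2018: Jul 4 2018.
Next: August 2018 → Aug 4 2018.
Next: September 2018 → Sep 4 2018.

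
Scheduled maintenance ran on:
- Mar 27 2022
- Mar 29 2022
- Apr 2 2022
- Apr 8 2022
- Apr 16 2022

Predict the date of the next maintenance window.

Intervals are 2, 4, 6, 8 days — an arithmetic progression with common difference 2.
Next gap: 10 days. Apr 16 2022 + 10 days = Apr 26 2022.

Apr 26 2022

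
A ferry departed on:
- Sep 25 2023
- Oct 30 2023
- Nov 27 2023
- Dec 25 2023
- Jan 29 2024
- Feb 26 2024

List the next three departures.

These are Mondays with 35, 28, 28, 35, 28-day gaps.
Each is the final Monday of its month — Oct 30 2023 is past the 28th, so '4th Monday' doesn't fit.
March 2024 ends with Monday Mar 25 2024.
Last Monday of April 2024: Apr 29 2024.
May 2024 ends with Monday May 27 2024.

Mar 25 2024, Apr 29 2024, May 27 2024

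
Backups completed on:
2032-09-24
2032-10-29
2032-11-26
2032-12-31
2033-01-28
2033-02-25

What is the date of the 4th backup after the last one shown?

These are Fridays with 35, 28, 35, 28, 28-day gaps.
Each is the final Friday of its month — 2032-10-29 is past the 28th, so '4th Friday' doesn't fit.
Last Friday of March 2033: 2033-03-25.
Last Friday of April 2033: 2033-04-29.
May 2033 ends with Friday 2033-05-27.
June 2033 ends with Friday 2033-06-24.

2033-06-24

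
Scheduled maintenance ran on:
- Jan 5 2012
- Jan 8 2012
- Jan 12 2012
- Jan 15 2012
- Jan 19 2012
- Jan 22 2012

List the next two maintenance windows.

Gaps: 3, 4, 3, 4, 3 days — not constant, but cyclic with period 2.
The events fall on every Thursday and Sunday.
The following Thursday is Jan 26 2012.
The following Sunday is Jan 29 2012.

Jan 26 2012, Jan 29 2012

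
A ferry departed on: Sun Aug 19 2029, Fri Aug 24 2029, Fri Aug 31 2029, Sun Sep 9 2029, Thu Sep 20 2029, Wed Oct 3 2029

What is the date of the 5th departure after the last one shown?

Gaps: 5, 7, 9, 11, 13 days — each gap is 2 larger than the previous one.
Next gap: 15 days. Wed Oct 3 2029 + 15 days = Thu Oct 18 2029.
Next gap: 17 days. Thu Oct 18 2029 + 17 days = Sun Nov 4 2029.
Next gap: 19 days. Sun Nov 4 2029 + 19 days = Fri Nov 23 2029.
Next gap: 21 days. Fri Nov 23 2029 + 21 days = Fri Dec 14 2029.
Next gap: 23 days. Fri Dec 14 2029 + 23 days = Sun Jan 6 2030.

Sun Jan 6 2030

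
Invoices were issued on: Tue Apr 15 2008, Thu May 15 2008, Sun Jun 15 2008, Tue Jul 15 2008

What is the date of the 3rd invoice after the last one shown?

Wed Oct 15 2008

The day-of-month is always 15 (30, 31, 30 days between events).
So this recurs on the 15th of each month.
August 2008: Fri Aug 15 2008.
Next: September 2008 → Mon Sep 15 2008.
Next: October 2008 → Wed Oct 15 2008.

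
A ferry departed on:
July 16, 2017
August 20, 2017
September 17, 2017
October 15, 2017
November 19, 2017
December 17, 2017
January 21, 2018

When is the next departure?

These are Sundays at 28- or 35-day spacing (35, 28, 28, 35, 28, 35).
The pattern: 3rd Sunday of the month.
3rd Sunday of February 2018: February 18, 2018.

February 18, 2018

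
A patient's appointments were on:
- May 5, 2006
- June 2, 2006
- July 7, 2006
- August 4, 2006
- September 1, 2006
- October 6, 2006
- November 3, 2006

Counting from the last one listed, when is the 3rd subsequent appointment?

February 2, 2007

All dates are Fridays, 28, 35, 28, 28, 35, 28 days apart.
Specifically, the 1st Friday of each month.
December 2006 — 1st Friday is December 1, 2006.
1st Friday of January 2007: January 5, 2007.
1st Friday of February 2007: February 2, 2007.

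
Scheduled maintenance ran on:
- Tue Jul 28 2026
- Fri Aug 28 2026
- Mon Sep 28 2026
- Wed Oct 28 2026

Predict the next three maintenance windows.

The day-of-month is always 28 (31, 31, 30 days between events).
So this recurs on the 28th of each month.
Next: November 2026 → Sat Nov 28 2026.
December 2026: Mon Dec 28 2026.
January 2027: Thu Jan 28 2027.

Sat Nov 28 2026, Mon Dec 28 2026, Thu Jan 28 2027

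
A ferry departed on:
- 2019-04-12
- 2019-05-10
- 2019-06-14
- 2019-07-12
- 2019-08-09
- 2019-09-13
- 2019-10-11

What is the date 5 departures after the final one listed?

2020-03-13

These are Fridays at 28- or 35-day spacing (28, 35, 28, 28, 35, 28).
The pattern: 2nd Friday of the month.
November 2019 — 2nd Friday is 2019-11-08.
December 2019 — 2nd Friday is 2019-12-13.
2nd Friday of January 2020: 2020-01-10.
2nd Friday of February 2020: 2020-02-14.
2nd Friday of March 2020: 2020-03-13.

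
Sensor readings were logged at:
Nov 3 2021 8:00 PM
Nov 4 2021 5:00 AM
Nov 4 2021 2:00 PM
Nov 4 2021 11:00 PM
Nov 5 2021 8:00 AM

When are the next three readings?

Spacing: 9, 9, 9, 9 h — constant 9 h.
Nov 5 2021 8:00 AM + 9 h = Nov 5 2021 5:00 PM.
Nov 5 2021 5:00 PM + 9 h = Nov 6 2021 2:00 AM.
Nov 6 2021 2:00 AM + 9 h = Nov 6 2021 11:00 AM.

Nov 5 2021 5:00 PM, Nov 6 2021 2:00 AM, Nov 6 2021 11:00 AM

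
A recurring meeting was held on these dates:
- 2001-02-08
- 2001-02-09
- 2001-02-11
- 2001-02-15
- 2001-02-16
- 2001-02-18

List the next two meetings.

Gaps: 1, 2, 4, 1, 2 days — not constant, but cyclic with period 3.
The events fall on every Thursday, Friday and Sunday.
Next Thursday: 2001-02-22.
Next Friday: 2001-02-23.

2001-02-22, 2001-02-23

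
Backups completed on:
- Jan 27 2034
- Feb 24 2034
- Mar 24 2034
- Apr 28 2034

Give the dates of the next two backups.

May 26 2034, Jun 23 2034

Gaps: 28, 28, 35 days — a mix of 28 and 35. Every date is a Friday.
Each is the 4th Friday of its month.
May 2034 — 4th Friday is May 26 2034.
4th Friday of June 2034: Jun 23 2034.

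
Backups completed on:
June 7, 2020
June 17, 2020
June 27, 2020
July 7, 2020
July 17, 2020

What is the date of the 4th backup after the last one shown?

Every event comes 10 days after the last (10, 10, 10, 10).
July 17, 2020 + 10 days = July 27, 2020.
July 27, 2020 + 10 days = August 6, 2020.
August 6, 2020 + 10 days = August 16, 2020.
August 16, 2020 + 10 days = August 26, 2020.

August 26, 2020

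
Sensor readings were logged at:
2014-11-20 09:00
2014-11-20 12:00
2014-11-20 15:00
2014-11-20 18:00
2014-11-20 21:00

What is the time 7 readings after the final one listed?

Spacing: 3, 3, 3, 3 h — constant 3 h.
2014-11-20 21:00 + 3 h = 2014-11-21 00:00.
2014-11-21 00:00 + 3 h = 2014-11-21 03:00.
2014-11-21 03:00 + 3 h = 2014-11-21 06:00.
2014-11-21 06:00 + 3 h = 2014-11-21 09:00.
2014-11-21 09:00 + 3 h = 2014-11-21 12:00.
2014-11-21 12:00 + 3 h = 2014-11-21 15:00.
2014-11-21 15:00 + 3 h = 2014-11-21 18:00.

2014-11-21 18:00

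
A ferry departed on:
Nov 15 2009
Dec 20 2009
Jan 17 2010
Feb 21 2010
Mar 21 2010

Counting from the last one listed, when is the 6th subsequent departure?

These are Sundays at 28- or 35-day spacing (35, 28, 35, 28).
The pattern: 3rd Sunday of the month.
3rd Sunday of April 2010: Apr 18 2010.
3rd Sunday of May 2010: May 16 2010.
June 2010 — 3rd Sunday is Jun 20 2010.
3rd Sunday of July 2010: Jul 18 2010.
August 2010 — 3rd Sunday is Aug 15 2010.
September 2010 — 3rd Sunday is Sep 19 2010.

Sep 19 2010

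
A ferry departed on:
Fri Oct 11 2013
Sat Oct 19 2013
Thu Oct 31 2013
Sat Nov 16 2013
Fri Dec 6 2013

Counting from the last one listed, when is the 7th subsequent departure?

Intervals are 8, 12, 16, 20 days — an arithmetic progression with common difference 4.
Next gap: 24 days. Fri Dec 6 2013 + 24 days = Mon Dec 30 2013.
Next gap: 28 days. Mon Dec 30 2013 + 28 days = Mon Jan 27 2014.
Next gap: 32 days. Mon Jan 27 2014 + 32 days = Fri Feb 28 2014.
Next gap: 36 days. Fri Feb 28 2014 + 36 days = Sat Apr 5 2014.
Next gap: 40 days. Sat Apr 5 2014 + 40 days = Thu May 15 2014.
Next gap: 44 days. Thu May 15 2014 + 44 days = Sat Jun 28 2014.
Next gap: 48 days. Sat Jun 28 2014 + 48 days = Fri Aug 15 2014.

Fri Aug 15 2014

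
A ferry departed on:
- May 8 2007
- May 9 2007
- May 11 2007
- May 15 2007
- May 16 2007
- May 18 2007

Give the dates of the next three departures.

May 22 2007, May 23 2007, May 25 2007

Gaps: 1, 2, 4, 1, 2 days — not constant, but cyclic with period 3.
The events fall on every Tuesday, Wednesday and Friday.
Next Tuesday: May 22 2007.
The following Wednesday is May 23 2007.
The following Friday is May 25 2007.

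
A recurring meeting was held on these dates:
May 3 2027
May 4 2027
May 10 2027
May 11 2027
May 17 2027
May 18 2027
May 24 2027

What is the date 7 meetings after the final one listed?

Jun 15 2027

Every event lands on a Monday or Tuesday (gaps cycle 1, 6, 1, 6, 1, 6).
So the schedule is: every Monday and Tuesday.
The following Tuesday is May 25 2027.
Next Monday: May 31 2027.
Next Tuesday: Jun 1 2027.
The following Monday is Jun 7 2027.
The following Tuesday is Jun 8 2027.
The following Monday is Jun 14 2027.
The following Tuesday is Jun 15 2027.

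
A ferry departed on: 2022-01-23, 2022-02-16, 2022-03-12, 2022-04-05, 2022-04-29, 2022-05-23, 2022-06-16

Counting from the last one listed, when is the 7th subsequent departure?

The spacing is 24, 24, 24, 24, 24, 24 days — always 24 days.
2022-06-16 + 24 days = 2022-07-10.
2022-07-10 + 24 days = 2022-08-03.
2022-08-03 + 24 days = 2022-08-27.
2022-08-27 + 24 days = 2022-09-20.
2022-09-20 + 24 days = 2022-10-14.
2022-10-14 + 24 days = 2022-11-07.
2022-11-07 + 24 days = 2022-12-01.

2022-12-01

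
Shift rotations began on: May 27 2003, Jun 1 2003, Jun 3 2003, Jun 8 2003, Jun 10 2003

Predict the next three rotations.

Every event lands on a Tuesday or Sunday (gaps cycle 5, 2, 5, 2).
So the schedule is: every Tuesday and Sunday.
Next Sunday: Jun 15 2003.
Next Tuesday: Jun 17 2003.
Next Sunday: Jun 22 2003.

Jun 15 2003, Jun 17 2003, Jun 22 2003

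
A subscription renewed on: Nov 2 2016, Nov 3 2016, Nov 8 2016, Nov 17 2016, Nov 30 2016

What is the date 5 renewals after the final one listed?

Apr 4 2017

Intervals are 1, 5, 9, 13 days — an arithmetic progression with common difference 4.
Next gap: 17 days. Nov 30 2016 + 17 days = Dec 17 2016.
Next gap: 21 days. Dec 17 2016 + 21 days = Jan 7 2017.
Next gap: 25 days. Jan 7 2017 + 25 days = Feb 1 2017.
Next gap: 29 days. Feb 1 2017 + 29 days = Mar 2 2017.
Next gap: 33 days. Mar 2 2017 + 33 days = Apr 4 2017.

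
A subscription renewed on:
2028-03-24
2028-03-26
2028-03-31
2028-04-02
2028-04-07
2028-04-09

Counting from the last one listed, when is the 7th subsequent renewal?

2028-05-05

The gap pattern 2, 5, 2, 5, 2 repeats every 2 events.
These are the Fridays and Sundays of each week.
The following Friday is 2028-04-14.
Next Sunday: 2028-04-16.
The following Friday is 2028-04-21.
The following Sunday is 2028-04-23.
The following Friday is 2028-04-28.
Next Sunday: 2028-04-30.
The following Friday is 2028-05-05.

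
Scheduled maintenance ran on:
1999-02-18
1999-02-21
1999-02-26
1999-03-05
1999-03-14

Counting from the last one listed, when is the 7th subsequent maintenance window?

1999-07-11

Intervals are 3, 5, 7, 9 days — an arithmetic progression with common difference 2.
Next gap: 11 days. 1999-03-14 + 11 days = 1999-03-25.
Next gap: 13 days. 1999-03-25 + 13 days = 1999-04-07.
Next gap: 15 days. 1999-04-07 + 15 days = 1999-04-22.
Next gap: 17 days. 1999-04-22 + 17 days = 1999-05-09.
Next gap: 19 days. 1999-05-09 + 19 days = 1999-05-28.
Next gap: 21 days. 1999-05-28 + 21 days = 1999-06-18.
Next gap: 23 days. 1999-06-18 + 23 days = 1999-07-11.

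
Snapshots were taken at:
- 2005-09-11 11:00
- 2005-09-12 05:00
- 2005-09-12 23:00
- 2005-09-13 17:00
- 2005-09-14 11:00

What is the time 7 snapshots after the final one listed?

2005-09-19 17:00

Spacing: 18, 18, 18, 18 h — constant 18 h.
2005-09-14 11:00 + 18 h = 2005-09-15 05:00.
2005-09-15 05:00 + 18 h = 2005-09-15 23:00.
2005-09-15 23:00 + 18 h = 2005-09-16 17:00.
2005-09-16 17:00 + 18 h = 2005-09-17 11:00.
2005-09-17 11:00 + 18 h = 2005-09-18 05:00.
2005-09-18 05:00 + 18 h = 2005-09-18 23:00.
2005-09-18 23:00 + 18 h = 2005-09-19 17:00.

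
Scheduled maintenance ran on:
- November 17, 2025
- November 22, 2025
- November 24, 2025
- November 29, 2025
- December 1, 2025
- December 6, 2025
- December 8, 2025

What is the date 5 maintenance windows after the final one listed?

December 27, 2025

The gap pattern 5, 2, 5, 2, 5, 2 repeats every 2 events.
These are the Mondays and Saturdays of each week.
Next Saturday: December 13, 2025.
The following Monday is December 15, 2025.
The following Saturday is December 20, 2025.
Next Monday: December 22, 2025.
The following Saturday is December 27, 2025.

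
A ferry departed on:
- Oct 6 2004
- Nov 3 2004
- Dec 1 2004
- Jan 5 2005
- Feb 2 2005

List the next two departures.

All dates are Wednesdays, 28, 28, 35, 28 days apart.
Specifically, the 1st Wednesday of each month.
1st Wednesday of March 2005: Mar 2 2005.
April 2005 — 1st Wednesday is Apr 6 2005.

Mar 2 2005, Apr 6 2005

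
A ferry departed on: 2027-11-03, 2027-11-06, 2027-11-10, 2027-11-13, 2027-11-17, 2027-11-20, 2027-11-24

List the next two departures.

The gap pattern 3, 4, 3, 4, 3, 4 repeats every 2 events.
These are the Wednesdays and Saturdays of each week.
Next Saturday: 2027-11-27.
The following Wednesday is 2027-12-01.

2027-11-27, 2027-12-01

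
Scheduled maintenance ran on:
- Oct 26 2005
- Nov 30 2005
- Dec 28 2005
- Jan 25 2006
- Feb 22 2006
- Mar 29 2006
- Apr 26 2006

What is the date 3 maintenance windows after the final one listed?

Jul 26 2006

Every date is a Wednesday; gaps 35, 28, 28, 28, 35, 28 days.
Each is the last Wednesday of its month (at least one falls on the 29th or later, ruling out '4th Wednesday').
Last Wednesday of May 2006: May 31 2006.
June 2006 ends with Wednesday Jun 28 2006.
Last Wednesday of July 2006: Jul 26 2006.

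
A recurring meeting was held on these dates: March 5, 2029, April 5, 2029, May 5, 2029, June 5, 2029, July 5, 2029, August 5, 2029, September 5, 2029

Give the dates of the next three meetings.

October 5, 2029; November 5, 2029; December 5, 2029

Gaps: 31, 30, 31, 30, 31, 31 days — not constant. Every event is on the 5th of the month.
Pattern: the 5th of each month.
Next: October 2029 → October 5, 2029.
November 2029: November 5, 2029.
Next: December 2029 → December 5, 2029.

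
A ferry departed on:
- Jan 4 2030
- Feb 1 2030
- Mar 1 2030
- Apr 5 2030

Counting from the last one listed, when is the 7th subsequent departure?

These are Fridays at 28- or 35-day spacing (28, 28, 35).
The pattern: 1st Friday of the month.
May 2030 — 1st Friday is May 3 2030.
June 2030 — 1st Friday is Jun 7 2030.
July 2030 — 1st Friday is Jul 5 2030.
August 2030 — 1st Friday is Aug 2 2030.
1st Friday of September 2030: Sep 6 2030.
1st Friday of October 2030: Oct 4 2030.
November 2030 — 1st Friday is Nov 1 2030.

Nov 1 2030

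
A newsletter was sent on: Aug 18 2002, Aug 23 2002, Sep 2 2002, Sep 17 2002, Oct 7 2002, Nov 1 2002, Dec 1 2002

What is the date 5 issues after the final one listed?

Jul 14 2003

Gaps: 5, 10, 15, 20, 25, 30 days — each gap is 5 larger than the previous one.
Next gap: 35 days. Dec 1 2002 + 35 days = Jan 5 2003.
Next gap: 40 days. Jan 5 2003 + 40 days = Feb 14 2003.
Next gap: 45 days. Feb 14 2003 + 45 days = Mar 31 2003.
Next gap: 50 days. Mar 31 2003 + 50 days = May 20 2003.
Next gap: 55 days. May 20 2003 + 55 days = Jul 14 2003.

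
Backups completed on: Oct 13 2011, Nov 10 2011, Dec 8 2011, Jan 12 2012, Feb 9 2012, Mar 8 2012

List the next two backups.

Gaps: 28, 28, 35, 28, 28 days — a mix of 28 and 35. Every date is a Thursday.
Each is the 2nd Thursday of its month.
2nd Thursday of April 2012: Apr 12 2012.
May 2012 — 2nd Thursday is May 10 2012.

Apr 12 2012, May 10 2012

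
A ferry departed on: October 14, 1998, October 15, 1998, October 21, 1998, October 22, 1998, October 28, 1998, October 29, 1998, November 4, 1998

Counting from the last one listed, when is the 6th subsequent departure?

November 25, 1998

Every event lands on a Wednesday or Thursday (gaps cycle 1, 6, 1, 6, 1, 6).
So the schedule is: every Wednesday and Thursday.
Next Thursday: November 5, 1998.
Next Wednesday: November 11, 1998.
The following Thursday is November 12, 1998.
The following Wednesday is November 18, 1998.
The following Thursday is November 19, 1998.
Next Wednesday: November 25, 1998.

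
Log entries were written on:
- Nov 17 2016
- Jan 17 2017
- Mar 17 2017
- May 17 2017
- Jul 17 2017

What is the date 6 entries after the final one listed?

Jul 17 2018

Gaps: 61, 59, 61, 61 days — not constant. Every event is on the 17th of the month.
Pattern: the 17th of every 2 months.
Next: September 2017 → Sep 17 2017.
November 2017: Nov 17 2017.
Next: January 2018 → Jan 17 2018.
Next: March 2018 → Mar 17 2018.
Next: May 2018 → May 17 2018.
July 2018: Jul 17 2018.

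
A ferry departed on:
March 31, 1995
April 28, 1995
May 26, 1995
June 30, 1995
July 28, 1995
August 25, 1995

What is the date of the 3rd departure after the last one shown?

Every date is a Friday; gaps 28, 28, 35, 28, 28 days.
Each is the last Friday of its month (at least one falls on the 29th or later, ruling out '4th Friday').
September 1995 ends with Friday September 29, 1995.
October 1995 ends with Friday October 27, 1995.
November 1995 ends with Friday November 24, 1995.

November 24, 1995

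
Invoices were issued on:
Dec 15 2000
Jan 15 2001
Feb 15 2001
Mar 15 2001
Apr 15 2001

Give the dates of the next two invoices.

May 15 2001, Jun 15 2001

The day-of-month is always 15 (31, 31, 28, 31 days between events).
So this recurs on the 15th of each month.
Next: May 2001 → May 15 2001.
Next: June 2001 → Jun 15 2001.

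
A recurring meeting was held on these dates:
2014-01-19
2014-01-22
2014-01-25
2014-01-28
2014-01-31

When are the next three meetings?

The spacing is 3, 3, 3, 3 days — always 3 days.
2014-01-31 + 3 days = 2014-02-03.
2014-02-03 + 3 days = 2014-02-06.
2014-02-06 + 3 days = 2014-02-09.

2014-02-03, 2014-02-06, 2014-02-09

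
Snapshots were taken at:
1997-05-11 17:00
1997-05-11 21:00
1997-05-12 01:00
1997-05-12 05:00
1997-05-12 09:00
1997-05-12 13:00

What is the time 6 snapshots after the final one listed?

1997-05-13 13:00

The interval is a steady 4 hours (4, 4, 4, 4, 4).
1997-05-12 13:00 + 4 h = 1997-05-12 17:00.
1997-05-12 17:00 + 4 h = 1997-05-12 21:00.
1997-05-12 21:00 + 4 h = 1997-05-13 01:00.
1997-05-13 01:00 + 4 h = 1997-05-13 05:00.
1997-05-13 05:00 + 4 h = 1997-05-13 09:00.
1997-05-13 09:00 + 4 h = 1997-05-13 13:00.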